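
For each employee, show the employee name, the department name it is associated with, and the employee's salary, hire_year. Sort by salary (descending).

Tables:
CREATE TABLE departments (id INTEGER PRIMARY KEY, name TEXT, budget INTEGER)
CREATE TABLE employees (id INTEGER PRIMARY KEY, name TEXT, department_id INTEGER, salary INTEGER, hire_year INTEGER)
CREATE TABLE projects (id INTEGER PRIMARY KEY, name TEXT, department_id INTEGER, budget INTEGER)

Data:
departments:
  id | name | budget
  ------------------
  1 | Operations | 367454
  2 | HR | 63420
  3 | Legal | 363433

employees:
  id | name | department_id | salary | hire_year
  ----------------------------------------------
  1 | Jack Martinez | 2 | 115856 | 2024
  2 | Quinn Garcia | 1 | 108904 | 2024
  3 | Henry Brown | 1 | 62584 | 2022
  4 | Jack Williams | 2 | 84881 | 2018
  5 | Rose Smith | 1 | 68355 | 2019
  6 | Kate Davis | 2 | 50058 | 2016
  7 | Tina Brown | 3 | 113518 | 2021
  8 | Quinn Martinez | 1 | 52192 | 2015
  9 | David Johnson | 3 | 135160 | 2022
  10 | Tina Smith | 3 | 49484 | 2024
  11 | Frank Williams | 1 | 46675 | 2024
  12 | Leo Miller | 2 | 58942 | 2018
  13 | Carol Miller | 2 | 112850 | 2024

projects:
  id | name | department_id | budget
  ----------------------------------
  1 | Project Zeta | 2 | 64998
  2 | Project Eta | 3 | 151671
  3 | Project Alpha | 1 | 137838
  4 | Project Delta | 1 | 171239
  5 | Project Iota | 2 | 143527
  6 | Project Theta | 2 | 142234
SELECT c.name, p.name AS department, c.salary, c.hire_year FROM employees c JOIN departments p ON c.department_id = p.id ORDER BY c.salary DESC

Execution result:
name | department | salary | hire_year
David Johnson | Legal | 135160 | 2022
Jack Martinez | HR | 115856 | 2024
Tina Brown | Legal | 113518 | 2021
Carol Miller | HR | 112850 | 2024
Quinn Garcia | Operations | 108904 | 2024
Jack Williams | HR | 84881 | 2018
Rose Smith | Operations | 68355 | 2019
Henry Brown | Operations | 62584 | 2022
Leo Miller | HR | 58942 | 2018
Quinn Martinez | Operations | 52192 | 2015
Kate Davis | HR | 50058 | 2016
Tina Smith | Legal | 49484 | 2024
Frank Williams | Operations | 46675 | 2024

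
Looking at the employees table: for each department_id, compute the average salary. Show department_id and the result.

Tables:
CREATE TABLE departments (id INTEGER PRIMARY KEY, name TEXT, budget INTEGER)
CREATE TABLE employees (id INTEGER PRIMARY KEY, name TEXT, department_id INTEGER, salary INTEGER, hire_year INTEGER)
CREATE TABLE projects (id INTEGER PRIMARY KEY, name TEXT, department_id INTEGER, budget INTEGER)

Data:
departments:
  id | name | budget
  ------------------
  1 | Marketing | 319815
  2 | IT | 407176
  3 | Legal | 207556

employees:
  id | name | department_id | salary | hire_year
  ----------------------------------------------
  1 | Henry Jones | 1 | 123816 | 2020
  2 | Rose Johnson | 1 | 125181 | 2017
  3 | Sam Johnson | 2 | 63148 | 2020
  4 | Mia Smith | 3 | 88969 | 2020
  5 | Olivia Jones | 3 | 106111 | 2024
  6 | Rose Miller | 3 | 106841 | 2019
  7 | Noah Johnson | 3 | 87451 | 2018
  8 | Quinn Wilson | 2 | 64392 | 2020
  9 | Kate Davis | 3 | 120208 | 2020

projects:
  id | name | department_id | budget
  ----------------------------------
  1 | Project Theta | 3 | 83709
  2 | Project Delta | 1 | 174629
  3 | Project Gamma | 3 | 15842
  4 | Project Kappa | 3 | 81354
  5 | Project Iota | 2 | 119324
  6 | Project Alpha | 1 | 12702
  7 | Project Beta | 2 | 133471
SELECT department_id, AVG(salary) AS avg_salary FROM employees GROUP BY department_id

Execution result:
department_id | avg_salary
1 | 124498.50
2 | 63770.00
3 | 101916.00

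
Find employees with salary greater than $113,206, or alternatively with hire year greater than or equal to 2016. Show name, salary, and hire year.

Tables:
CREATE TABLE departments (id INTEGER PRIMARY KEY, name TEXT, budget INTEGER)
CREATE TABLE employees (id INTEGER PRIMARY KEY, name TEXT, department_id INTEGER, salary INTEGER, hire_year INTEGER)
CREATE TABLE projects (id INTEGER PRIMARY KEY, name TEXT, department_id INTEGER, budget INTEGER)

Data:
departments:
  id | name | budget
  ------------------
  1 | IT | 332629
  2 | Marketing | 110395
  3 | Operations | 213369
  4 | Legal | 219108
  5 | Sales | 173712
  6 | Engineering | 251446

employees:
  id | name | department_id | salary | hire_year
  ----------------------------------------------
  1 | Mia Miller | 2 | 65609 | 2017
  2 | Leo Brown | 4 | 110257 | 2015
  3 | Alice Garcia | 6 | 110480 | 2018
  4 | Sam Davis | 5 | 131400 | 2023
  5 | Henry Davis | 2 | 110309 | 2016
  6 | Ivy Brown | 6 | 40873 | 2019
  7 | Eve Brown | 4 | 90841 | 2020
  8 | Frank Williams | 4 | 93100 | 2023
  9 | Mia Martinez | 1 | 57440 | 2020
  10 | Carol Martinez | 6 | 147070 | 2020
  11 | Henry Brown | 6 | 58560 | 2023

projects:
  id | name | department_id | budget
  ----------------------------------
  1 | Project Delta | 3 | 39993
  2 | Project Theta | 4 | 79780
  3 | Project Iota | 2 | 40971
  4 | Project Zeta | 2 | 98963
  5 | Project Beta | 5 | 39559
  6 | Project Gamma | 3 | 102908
SELECT name, salary, hire_year FROM employees WHERE salary > 113206 OR hire_year >= 2016

Execution result:
name | salary | hire_year
Mia Miller | 65609 | 2017
Alice Garcia | 110480 | 2018
Sam Davis | 131400 | 2023
Henry Davis | 110309 | 2016
Ivy Brown | 40873 | 2019
Eve Brown | 90841 | 2020
Frank Williams | 93100 | 2023
Mia Martinez | 57440 | 2020
Carol Martinez | 147070 | 2020
Henry Brown | 58560 | 2023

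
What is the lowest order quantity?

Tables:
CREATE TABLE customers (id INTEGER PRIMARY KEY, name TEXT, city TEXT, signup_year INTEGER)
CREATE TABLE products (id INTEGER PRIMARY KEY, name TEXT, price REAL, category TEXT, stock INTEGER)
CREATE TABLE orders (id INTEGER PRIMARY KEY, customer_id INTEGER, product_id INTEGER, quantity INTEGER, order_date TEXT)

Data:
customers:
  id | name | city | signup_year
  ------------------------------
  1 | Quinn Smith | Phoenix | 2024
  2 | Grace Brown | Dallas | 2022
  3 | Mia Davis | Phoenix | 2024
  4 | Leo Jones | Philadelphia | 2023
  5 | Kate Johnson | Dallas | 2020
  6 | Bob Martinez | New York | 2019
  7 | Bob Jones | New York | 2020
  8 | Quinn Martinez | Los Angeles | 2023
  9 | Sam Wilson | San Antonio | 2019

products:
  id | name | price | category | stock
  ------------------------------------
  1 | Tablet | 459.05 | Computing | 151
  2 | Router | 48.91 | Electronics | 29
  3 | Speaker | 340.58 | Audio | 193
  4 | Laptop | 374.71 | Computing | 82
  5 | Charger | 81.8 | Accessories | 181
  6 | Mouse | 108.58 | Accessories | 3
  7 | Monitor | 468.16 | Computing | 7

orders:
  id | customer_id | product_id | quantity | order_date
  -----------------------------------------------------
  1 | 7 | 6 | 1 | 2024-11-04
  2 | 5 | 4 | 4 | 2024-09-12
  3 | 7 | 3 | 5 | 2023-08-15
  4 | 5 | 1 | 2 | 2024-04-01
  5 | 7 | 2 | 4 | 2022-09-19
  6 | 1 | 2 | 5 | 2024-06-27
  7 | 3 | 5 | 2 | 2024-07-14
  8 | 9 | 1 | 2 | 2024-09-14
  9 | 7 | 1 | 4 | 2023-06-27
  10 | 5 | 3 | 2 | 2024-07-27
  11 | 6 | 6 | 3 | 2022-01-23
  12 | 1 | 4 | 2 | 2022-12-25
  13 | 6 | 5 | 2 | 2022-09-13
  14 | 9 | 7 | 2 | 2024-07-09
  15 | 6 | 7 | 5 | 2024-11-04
SELECT MIN(quantity) FROM orders

Execution result:
1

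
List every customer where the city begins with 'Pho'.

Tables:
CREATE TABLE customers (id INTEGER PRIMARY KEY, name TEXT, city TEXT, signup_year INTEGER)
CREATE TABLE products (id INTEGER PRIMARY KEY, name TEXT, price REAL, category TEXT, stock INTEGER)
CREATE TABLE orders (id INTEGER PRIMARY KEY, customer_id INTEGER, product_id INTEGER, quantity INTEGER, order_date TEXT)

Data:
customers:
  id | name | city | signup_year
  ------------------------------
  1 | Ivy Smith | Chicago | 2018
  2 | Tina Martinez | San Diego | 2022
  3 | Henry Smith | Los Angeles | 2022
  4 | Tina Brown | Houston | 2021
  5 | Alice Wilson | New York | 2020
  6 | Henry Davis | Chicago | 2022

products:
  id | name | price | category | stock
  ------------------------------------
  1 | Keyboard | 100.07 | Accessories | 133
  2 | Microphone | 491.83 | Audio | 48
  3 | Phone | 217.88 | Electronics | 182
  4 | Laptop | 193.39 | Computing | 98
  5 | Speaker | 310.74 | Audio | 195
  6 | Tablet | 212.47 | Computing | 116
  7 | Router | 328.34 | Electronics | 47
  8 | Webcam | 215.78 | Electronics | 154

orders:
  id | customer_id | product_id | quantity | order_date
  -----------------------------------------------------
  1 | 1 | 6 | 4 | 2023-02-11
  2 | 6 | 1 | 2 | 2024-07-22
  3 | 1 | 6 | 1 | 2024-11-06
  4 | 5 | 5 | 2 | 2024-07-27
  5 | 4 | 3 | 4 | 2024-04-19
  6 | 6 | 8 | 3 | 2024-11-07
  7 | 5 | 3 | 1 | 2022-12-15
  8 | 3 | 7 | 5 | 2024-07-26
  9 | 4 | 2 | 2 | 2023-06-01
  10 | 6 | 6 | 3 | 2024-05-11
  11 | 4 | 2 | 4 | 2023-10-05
SELECT name, city FROM customers WHERE city LIKE 'Pho%'

Execution result:
(no rows)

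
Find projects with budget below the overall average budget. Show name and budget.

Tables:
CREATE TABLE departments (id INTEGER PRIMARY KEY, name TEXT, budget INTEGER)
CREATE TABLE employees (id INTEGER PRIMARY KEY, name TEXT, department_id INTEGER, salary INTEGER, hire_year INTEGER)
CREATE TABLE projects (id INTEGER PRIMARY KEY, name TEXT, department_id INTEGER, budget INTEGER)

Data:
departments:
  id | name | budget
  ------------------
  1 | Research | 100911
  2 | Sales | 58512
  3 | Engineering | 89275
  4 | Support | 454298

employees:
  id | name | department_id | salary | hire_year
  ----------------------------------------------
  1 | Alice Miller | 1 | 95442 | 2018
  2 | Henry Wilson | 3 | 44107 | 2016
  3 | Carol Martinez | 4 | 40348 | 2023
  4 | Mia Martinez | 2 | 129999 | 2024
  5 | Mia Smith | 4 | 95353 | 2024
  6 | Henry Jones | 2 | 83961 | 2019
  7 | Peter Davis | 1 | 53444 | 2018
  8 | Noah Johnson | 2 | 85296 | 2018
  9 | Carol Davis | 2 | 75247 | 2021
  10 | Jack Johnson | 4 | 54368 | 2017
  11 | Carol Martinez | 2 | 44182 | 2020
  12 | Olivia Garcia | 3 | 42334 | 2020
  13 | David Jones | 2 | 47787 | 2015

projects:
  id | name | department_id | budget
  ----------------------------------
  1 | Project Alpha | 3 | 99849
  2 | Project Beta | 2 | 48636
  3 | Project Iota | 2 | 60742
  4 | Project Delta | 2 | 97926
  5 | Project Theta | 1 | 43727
SELECT name, budget FROM projects WHERE budget < (SELECT AVG(budget) FROM projects)

Execution result:
name | budget
Project Beta | 48636
Project Iota | 60742
Project Theta | 43727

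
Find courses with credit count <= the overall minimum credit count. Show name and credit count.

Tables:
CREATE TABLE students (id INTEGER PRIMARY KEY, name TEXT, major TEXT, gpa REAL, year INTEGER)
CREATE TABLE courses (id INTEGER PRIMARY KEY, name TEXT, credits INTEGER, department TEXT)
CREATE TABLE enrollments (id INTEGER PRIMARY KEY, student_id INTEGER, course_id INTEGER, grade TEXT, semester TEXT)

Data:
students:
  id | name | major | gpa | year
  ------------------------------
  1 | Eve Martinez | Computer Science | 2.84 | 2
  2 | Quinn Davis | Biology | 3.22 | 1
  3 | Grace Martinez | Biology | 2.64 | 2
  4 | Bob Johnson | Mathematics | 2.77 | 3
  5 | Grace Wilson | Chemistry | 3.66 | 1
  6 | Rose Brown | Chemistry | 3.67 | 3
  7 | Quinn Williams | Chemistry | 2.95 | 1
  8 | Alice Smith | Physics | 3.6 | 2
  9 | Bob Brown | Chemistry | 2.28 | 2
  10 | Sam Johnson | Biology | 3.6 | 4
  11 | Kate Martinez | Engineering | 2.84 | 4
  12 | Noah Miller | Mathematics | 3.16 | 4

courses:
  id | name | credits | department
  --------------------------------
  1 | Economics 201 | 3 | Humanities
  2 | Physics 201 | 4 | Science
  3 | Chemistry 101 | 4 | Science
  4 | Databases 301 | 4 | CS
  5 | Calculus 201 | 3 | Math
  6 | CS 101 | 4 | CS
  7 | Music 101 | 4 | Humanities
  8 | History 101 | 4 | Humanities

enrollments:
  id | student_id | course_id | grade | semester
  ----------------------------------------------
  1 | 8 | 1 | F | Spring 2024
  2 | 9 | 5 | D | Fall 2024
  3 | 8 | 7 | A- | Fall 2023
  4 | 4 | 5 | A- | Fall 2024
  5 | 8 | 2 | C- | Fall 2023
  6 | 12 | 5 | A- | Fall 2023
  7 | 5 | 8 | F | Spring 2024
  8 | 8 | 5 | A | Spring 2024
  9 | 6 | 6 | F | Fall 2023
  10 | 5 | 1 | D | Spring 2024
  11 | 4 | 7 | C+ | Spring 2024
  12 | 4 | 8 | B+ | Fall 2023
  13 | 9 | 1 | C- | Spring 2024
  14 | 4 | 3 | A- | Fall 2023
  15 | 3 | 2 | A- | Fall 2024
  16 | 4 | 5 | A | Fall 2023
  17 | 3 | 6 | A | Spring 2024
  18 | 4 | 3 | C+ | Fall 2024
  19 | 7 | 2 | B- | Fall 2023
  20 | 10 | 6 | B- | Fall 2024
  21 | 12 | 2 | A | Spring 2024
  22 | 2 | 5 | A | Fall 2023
SELECT name, credits FROM courses WHERE credits <= (SELECT MIN(credits) FROM courses)

Execution result:
name | credits
Economics 201 | 3
Calculus 201 | 3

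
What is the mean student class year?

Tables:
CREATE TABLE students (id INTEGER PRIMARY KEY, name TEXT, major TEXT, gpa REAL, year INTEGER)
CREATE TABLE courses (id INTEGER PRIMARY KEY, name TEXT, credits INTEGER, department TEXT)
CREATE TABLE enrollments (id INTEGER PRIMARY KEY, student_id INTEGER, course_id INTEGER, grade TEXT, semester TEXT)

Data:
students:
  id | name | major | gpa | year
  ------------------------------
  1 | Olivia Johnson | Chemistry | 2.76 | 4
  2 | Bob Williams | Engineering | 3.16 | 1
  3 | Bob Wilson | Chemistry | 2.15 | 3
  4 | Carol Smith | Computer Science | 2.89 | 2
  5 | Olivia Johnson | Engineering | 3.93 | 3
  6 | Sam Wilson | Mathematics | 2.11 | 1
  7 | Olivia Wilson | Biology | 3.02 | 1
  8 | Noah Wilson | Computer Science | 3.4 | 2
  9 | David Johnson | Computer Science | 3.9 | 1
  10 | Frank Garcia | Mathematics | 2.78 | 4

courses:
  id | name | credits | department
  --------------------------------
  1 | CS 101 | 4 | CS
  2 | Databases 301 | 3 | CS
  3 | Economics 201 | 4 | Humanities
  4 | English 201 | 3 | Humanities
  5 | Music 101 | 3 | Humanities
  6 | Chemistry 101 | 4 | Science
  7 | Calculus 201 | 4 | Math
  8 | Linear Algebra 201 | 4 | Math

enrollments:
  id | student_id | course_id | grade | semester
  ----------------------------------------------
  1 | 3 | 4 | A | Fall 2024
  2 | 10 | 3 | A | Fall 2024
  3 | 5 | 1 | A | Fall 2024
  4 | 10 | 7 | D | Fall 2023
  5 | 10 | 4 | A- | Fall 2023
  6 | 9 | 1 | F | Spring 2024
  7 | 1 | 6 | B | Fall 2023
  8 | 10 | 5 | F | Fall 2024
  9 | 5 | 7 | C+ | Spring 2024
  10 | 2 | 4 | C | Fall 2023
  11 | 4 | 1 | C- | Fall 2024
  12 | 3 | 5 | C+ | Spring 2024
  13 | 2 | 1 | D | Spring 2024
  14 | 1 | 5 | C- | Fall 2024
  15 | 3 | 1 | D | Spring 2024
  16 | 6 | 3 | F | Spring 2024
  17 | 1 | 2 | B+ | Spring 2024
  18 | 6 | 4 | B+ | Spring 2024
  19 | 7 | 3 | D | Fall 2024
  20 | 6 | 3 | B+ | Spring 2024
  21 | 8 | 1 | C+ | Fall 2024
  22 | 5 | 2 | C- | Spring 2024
SELECT AVG(year) FROM students

Execution result:
2.20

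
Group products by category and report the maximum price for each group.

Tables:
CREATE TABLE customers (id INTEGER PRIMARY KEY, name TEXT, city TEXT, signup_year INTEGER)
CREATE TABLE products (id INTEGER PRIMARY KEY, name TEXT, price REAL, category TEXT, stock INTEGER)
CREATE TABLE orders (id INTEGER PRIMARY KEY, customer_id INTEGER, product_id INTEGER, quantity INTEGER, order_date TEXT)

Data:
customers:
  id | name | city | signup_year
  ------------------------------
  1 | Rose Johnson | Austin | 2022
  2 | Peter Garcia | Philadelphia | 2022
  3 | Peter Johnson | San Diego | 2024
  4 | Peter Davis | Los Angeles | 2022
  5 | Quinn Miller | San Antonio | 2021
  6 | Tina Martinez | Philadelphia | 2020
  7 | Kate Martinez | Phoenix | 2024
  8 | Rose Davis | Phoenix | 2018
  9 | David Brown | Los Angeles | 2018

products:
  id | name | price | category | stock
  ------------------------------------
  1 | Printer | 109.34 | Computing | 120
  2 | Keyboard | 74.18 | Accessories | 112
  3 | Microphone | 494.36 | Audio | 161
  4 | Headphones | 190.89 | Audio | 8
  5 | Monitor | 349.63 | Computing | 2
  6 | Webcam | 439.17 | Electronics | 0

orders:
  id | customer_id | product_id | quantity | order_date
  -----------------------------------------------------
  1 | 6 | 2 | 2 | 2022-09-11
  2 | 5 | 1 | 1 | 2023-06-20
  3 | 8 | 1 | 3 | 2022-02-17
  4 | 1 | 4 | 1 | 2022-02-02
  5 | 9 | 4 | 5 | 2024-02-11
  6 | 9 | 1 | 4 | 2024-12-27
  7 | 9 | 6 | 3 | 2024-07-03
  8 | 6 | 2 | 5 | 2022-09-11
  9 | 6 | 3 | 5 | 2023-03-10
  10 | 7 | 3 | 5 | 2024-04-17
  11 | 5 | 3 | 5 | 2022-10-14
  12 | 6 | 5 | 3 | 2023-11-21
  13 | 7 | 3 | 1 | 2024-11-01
SELECT category, MAX(price) AS max_price FROM products GROUP BY category

Execution result:
category | max_price
Accessories | 74.18
Audio | 494.36
Computing | 349.63
Electronics | 439.17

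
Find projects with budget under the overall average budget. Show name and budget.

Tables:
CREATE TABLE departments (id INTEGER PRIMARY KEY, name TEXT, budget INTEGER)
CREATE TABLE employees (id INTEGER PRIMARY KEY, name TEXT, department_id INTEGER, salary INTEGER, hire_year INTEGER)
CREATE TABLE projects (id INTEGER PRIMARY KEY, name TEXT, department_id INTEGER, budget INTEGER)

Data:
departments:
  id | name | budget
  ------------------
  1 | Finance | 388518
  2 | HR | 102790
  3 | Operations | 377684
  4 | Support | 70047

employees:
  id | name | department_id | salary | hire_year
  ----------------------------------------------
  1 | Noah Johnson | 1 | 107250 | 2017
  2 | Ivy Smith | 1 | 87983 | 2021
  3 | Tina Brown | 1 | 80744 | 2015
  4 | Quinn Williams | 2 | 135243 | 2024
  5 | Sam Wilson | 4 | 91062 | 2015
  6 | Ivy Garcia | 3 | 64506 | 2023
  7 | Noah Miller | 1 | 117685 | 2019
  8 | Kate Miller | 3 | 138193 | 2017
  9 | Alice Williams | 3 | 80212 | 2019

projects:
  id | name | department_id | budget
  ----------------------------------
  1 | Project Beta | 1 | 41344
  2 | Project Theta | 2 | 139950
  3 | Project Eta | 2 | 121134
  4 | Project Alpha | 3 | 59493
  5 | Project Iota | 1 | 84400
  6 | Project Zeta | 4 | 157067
SELECT name, budget FROM projects WHERE budget < (SELECT AVG(budget) FROM projects)

Execution result:
name | budget
Project Beta | 41344
Project Alpha | 59493
Project Iota | 84400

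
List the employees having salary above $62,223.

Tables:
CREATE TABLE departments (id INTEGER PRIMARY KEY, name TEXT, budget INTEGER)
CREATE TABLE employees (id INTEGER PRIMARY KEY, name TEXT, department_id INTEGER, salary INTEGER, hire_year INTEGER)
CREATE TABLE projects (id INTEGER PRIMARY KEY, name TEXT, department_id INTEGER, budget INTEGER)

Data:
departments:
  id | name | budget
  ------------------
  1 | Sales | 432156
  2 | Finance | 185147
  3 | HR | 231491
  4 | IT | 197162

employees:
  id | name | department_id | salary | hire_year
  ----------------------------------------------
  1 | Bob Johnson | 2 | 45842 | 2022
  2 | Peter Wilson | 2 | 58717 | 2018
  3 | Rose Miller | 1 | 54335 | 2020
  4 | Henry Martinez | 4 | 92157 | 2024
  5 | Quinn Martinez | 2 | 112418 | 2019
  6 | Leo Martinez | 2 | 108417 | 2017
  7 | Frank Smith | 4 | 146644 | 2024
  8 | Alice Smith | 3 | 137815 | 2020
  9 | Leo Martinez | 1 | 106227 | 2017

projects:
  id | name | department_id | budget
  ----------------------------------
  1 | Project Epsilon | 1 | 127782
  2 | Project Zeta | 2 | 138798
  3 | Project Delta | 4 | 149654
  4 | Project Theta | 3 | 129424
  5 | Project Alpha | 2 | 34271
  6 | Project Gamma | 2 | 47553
SELECT name, salary FROM employees WHERE salary > 62223

Execution result:
name | salary
Henry Martinez | 92157
Quinn Martinez | 112418
Leo Martinez | 108417
Frank Smith | 146644
Alice Smith | 137815
Leo Martinez | 106227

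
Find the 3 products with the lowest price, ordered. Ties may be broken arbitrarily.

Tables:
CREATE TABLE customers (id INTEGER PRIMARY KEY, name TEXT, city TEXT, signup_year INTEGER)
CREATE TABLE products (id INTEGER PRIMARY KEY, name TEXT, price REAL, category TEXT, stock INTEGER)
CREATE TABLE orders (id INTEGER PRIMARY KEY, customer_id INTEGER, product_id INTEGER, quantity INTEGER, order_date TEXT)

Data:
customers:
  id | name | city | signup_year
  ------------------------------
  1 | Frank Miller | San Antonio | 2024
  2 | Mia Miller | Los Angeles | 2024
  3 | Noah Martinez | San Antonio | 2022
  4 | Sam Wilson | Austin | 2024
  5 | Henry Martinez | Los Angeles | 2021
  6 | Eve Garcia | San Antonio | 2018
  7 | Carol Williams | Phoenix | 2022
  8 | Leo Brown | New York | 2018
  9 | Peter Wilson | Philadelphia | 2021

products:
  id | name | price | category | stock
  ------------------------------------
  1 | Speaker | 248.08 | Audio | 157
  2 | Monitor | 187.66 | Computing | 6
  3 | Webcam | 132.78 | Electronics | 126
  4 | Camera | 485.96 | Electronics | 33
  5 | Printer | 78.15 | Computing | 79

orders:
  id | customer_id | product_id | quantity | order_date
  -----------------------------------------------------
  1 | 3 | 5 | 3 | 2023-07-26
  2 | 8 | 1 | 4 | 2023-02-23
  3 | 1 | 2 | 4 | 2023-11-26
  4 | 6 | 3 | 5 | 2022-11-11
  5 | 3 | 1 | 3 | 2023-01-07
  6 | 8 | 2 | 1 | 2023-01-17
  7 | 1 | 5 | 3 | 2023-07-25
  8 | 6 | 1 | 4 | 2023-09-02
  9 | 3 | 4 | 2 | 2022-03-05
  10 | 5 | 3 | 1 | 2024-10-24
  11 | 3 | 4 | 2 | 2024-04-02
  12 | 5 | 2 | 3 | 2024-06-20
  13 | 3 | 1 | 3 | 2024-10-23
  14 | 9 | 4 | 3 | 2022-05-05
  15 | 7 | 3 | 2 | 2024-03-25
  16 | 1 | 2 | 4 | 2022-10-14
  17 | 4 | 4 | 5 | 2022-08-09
SELECT name, price FROM products ORDER BY price ASC LIMIT 3

Execution result:
name | price
Printer | 78.15
Webcam | 132.78
Monitor | 187.66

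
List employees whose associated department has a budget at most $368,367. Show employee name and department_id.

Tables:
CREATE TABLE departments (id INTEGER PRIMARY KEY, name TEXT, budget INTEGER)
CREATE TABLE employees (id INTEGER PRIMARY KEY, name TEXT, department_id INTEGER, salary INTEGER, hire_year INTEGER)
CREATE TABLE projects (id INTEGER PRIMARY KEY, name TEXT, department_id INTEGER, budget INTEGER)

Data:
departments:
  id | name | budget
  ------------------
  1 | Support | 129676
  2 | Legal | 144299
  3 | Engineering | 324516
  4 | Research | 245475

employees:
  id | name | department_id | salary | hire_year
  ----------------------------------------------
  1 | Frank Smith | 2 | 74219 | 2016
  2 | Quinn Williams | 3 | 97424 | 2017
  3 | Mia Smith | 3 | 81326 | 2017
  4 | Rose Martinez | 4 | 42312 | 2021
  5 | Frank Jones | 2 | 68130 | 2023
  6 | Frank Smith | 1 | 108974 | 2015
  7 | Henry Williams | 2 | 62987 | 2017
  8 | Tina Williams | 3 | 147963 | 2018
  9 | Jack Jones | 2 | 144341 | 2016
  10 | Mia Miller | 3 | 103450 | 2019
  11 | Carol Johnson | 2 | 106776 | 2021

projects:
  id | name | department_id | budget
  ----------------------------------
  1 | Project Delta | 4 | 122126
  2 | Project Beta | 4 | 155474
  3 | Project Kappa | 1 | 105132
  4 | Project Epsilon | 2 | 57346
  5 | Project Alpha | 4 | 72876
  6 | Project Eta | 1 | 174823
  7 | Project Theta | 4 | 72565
SELECT name, department_id FROM employees WHERE department_id IN (SELECT id FROM departments WHERE budget <= 368367)

Execution result:
name | department_id
Frank Smith | 2
Quinn Williams | 3
Mia Smith | 3
Rose Martinez | 4
Frank Jones | 2
Frank Smith | 1
Henry Williams | 2
Tina Williams | 3
Jack Jones | 2
Mia Miller | 3
Carol Johnson | 2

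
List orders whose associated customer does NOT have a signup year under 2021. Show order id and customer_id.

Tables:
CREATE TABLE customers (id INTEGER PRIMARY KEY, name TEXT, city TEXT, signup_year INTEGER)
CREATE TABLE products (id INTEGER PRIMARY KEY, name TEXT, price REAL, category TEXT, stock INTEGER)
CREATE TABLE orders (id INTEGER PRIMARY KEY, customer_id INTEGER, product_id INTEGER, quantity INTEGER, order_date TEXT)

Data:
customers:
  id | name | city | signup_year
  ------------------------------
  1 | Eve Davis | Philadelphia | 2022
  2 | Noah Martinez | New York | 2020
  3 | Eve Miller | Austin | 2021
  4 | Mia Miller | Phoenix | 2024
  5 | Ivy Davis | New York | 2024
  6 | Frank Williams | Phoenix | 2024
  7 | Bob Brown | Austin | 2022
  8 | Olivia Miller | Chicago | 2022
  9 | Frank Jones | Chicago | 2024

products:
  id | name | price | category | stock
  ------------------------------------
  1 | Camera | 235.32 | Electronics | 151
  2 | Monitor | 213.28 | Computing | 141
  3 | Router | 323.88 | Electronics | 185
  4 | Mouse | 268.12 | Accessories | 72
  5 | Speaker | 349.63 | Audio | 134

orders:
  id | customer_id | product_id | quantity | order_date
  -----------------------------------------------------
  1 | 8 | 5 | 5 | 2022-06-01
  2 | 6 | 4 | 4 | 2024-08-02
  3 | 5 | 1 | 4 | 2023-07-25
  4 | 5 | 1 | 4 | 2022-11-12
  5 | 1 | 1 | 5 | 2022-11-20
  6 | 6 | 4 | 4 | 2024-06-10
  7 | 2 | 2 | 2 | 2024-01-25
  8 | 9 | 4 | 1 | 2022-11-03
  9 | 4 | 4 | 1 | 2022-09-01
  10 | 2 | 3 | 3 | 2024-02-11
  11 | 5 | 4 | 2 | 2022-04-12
SELECT id, customer_id FROM orders WHERE customer_id NOT IN (SELECT id FROM customers WHERE signup_year < 2021)

Execution result:
id | customer_id
1 | 8
2 | 6
3 | 5
4 | 5
5 | 1
6 | 6
8 | 9
9 | 4
11 | 5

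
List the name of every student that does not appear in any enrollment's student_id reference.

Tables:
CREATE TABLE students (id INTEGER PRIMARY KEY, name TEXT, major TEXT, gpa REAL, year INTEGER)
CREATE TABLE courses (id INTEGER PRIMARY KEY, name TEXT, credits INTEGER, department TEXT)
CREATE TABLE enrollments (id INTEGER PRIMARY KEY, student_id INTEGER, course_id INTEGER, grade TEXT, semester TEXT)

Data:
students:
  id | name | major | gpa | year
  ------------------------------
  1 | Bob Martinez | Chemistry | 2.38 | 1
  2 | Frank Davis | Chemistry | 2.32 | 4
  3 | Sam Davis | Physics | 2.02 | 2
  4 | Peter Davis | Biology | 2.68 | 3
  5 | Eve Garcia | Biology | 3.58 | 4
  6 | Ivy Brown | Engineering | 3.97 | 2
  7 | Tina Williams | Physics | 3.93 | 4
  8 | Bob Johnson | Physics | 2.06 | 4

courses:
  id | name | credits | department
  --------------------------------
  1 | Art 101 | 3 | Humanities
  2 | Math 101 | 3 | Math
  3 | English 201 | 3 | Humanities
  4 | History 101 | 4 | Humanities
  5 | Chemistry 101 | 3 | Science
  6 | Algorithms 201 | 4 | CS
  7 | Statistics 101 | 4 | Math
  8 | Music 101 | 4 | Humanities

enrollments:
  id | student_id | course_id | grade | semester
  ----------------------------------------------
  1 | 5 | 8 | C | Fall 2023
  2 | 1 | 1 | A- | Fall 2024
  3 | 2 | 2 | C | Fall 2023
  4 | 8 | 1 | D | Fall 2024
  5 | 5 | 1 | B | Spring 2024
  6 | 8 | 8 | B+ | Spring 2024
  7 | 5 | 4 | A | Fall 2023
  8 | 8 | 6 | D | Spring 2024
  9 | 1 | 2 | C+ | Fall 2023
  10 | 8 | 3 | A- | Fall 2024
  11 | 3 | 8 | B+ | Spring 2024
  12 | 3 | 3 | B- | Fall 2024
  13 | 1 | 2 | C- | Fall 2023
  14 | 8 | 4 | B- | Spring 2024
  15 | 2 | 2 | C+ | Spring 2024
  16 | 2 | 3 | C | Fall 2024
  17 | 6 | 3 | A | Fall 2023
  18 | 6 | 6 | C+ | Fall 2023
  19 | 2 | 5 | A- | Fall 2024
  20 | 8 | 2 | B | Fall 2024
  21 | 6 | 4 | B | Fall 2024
SELECT p.name FROM students p LEFT JOIN enrollments c ON c.student_id = p.id WHERE c.id IS NULL

Execution result:
name
Peter Davis
Tina Williams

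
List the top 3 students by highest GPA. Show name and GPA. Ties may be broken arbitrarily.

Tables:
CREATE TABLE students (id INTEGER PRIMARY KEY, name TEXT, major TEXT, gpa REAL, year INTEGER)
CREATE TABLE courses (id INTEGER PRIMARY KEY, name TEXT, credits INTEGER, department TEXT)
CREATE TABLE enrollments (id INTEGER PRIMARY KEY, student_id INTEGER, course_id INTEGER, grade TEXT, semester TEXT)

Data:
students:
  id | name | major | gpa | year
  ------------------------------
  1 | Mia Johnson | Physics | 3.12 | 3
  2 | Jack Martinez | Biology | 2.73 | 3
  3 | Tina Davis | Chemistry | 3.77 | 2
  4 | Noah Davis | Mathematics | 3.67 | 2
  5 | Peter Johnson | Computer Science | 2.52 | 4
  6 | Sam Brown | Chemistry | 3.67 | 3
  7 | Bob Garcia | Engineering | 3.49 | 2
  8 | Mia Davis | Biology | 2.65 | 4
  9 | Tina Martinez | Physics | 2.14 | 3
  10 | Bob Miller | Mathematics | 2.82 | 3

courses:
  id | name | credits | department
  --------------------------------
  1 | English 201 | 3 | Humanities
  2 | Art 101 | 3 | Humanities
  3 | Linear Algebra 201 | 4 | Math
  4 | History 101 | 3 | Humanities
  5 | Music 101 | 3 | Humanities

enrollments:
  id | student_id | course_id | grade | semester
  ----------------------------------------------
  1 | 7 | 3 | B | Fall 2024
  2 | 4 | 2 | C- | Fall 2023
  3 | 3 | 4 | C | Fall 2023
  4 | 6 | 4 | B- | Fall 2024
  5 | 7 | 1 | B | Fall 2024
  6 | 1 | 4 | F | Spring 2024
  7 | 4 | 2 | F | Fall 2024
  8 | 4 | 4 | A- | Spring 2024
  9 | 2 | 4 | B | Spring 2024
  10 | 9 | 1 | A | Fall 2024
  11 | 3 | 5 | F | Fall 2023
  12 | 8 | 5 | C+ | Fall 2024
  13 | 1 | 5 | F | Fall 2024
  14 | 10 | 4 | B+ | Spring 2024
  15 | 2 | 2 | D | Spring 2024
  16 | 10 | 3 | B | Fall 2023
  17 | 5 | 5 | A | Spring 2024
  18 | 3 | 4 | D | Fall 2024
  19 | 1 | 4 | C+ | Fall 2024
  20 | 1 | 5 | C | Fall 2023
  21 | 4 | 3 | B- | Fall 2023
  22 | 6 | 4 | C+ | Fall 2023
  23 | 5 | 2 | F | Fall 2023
SELECT name, gpa FROM students ORDER BY gpa DESC LIMIT 3

Execution result:
name | gpa
Tina Davis | 3.77
Noah Davis | 3.67
Sam Brown | 3.67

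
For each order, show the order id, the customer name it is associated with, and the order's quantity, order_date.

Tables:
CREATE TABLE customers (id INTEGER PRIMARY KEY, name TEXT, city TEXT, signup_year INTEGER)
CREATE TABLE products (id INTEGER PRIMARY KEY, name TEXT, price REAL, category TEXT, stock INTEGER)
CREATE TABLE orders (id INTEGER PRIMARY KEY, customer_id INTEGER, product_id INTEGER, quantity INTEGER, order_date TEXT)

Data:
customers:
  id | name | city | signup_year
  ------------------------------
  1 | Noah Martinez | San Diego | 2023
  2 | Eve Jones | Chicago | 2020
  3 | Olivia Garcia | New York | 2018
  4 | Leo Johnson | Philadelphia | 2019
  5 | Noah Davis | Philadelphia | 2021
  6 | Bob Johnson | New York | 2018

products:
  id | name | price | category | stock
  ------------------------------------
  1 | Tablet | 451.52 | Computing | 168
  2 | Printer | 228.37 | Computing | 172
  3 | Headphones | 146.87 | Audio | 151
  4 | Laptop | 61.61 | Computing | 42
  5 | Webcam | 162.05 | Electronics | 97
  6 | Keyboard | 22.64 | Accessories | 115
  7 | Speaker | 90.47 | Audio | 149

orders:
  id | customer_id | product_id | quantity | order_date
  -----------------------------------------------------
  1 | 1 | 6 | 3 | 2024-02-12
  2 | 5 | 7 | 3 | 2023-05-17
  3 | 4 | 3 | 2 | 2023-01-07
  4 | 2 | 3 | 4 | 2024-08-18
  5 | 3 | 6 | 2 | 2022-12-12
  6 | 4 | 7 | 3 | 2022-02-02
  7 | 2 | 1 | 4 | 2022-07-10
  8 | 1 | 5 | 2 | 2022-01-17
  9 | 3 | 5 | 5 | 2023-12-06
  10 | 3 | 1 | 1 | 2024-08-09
SELECT c.id, p.name AS customer, c.quantity, c.order_date FROM orders c JOIN customers p ON c.customer_id = p.id

Execution result:
id | customer | quantity | order_date
1 | Noah Martinez | 3 | 2024-02-12
2 | Noah Davis | 3 | 2023-05-17
3 | Leo Johnson | 2 | 2023-01-07
4 | Eve Jones | 4 | 2024-08-18
5 | Olivia Garcia | 2 | 2022-12-12
6 | Leo Johnson | 3 | 2022-02-02
7 | Eve Jones | 4 | 2022-07-10
8 | Noah Martinez | 2 | 2022-01-17
9 | Olivia Garcia | 5 | 2023-12-06
10 | Olivia Garcia | 1 | 2024-08-09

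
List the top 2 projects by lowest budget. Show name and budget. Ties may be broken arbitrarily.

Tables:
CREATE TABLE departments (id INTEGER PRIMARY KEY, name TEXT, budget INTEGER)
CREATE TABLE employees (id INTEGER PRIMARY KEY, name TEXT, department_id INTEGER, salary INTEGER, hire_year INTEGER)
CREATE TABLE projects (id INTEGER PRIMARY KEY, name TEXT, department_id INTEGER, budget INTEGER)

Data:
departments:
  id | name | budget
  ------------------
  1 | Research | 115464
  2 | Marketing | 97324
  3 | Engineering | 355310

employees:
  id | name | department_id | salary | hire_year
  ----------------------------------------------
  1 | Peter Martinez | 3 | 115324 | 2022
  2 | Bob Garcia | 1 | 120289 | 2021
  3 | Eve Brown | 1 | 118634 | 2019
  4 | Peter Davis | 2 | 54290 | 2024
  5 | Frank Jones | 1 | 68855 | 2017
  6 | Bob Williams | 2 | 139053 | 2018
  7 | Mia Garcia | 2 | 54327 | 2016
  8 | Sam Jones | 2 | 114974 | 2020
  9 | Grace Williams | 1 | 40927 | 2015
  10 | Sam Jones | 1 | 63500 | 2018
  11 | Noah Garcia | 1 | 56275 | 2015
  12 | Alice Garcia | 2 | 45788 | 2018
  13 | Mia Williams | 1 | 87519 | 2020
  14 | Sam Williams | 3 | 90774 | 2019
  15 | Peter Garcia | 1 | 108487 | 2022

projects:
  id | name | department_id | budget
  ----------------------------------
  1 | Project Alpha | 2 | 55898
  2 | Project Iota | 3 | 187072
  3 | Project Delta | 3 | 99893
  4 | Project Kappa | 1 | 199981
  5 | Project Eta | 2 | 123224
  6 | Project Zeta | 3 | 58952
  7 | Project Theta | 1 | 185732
SELECT name, budget FROM projects ORDER BY budget ASC LIMIT 2

Execution result:
name | budget
Project Alpha | 55898
Project Zeta | 58952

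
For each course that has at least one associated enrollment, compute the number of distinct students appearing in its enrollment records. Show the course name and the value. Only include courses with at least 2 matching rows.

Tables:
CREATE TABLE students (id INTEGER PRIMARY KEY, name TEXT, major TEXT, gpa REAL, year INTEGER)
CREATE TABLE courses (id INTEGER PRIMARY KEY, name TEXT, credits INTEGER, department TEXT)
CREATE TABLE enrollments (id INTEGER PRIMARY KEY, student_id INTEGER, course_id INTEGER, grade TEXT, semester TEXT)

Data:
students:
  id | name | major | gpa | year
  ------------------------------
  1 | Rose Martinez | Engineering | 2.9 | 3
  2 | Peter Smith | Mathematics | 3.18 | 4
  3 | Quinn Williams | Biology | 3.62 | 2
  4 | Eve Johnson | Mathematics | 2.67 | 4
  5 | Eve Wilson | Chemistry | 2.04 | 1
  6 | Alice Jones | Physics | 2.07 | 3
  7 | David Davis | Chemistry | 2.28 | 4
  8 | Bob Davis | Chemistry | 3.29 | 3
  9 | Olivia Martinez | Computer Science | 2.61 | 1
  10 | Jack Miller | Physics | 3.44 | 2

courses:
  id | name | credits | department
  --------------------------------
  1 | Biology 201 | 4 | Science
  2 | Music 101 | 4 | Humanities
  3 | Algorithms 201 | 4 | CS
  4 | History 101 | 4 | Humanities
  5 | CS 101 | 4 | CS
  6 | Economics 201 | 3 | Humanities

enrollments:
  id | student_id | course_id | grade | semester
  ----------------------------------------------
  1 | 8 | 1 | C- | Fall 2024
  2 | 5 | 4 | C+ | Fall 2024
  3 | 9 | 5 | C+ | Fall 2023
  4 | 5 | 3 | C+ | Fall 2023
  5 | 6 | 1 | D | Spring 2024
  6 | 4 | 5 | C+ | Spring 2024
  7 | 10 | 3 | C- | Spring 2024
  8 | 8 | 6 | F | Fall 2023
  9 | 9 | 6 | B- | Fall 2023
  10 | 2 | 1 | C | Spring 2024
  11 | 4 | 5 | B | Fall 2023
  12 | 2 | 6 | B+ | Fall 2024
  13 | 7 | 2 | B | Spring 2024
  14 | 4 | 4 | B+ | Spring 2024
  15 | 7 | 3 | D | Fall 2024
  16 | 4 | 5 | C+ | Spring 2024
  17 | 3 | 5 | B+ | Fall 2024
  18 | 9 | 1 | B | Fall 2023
SELECT p.name, COUNT(DISTINCT c.student_id) AS distinct_student_count FROM enrollments c JOIN courses p ON c.course_id = p.id GROUP BY p.id, p.name HAVING COUNT(*) >= 2

Execution result:
name | distinct_student_count
Biology 201 | 4
Algorithms 201 | 3
History 101 | 2
CS 101 | 3
Economics 201 | 3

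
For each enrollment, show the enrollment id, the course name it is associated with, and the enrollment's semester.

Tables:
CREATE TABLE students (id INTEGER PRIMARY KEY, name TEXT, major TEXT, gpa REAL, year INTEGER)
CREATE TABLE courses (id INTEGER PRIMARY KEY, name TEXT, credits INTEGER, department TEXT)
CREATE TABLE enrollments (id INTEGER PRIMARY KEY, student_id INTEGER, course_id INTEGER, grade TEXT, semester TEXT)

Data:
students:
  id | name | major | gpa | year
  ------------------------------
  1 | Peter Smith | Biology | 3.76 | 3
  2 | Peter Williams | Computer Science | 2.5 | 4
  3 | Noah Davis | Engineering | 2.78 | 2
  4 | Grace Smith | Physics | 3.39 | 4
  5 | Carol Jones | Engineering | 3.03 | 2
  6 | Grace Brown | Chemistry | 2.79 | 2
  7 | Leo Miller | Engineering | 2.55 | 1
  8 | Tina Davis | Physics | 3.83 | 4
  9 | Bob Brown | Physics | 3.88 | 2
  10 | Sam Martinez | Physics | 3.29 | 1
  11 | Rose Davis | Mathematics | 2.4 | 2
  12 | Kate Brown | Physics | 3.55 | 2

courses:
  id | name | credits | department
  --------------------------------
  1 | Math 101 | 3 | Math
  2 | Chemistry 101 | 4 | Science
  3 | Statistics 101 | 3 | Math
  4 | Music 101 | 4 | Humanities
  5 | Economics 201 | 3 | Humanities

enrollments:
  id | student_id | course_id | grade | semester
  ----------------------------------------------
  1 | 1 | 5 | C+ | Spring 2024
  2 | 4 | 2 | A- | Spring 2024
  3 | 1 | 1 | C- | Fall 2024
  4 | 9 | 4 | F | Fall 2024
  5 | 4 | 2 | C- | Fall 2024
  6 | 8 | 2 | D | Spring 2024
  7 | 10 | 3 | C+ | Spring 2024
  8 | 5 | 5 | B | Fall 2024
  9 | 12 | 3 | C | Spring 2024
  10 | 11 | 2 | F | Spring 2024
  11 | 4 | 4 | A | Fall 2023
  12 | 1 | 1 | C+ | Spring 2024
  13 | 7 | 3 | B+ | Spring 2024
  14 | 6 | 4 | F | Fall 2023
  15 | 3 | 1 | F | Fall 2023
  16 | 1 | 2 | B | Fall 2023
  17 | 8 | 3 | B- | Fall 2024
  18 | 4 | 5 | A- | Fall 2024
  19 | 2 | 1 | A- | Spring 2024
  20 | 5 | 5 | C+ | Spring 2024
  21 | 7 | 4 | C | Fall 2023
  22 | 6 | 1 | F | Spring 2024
SELECT c.id, p.name AS course, c.semester FROM enrollments c JOIN courses p ON c.course_id = p.id

Execution result:
id | course | semester
1 | Economics 201 | Spring 2024
2 | Chemistry 101 | Spring 2024
3 | Math 101 | Fall 2024
4 | Music 101 | Fall 2024
5 | Chemistry 101 | Fall 2024
6 | Chemistry 101 | Spring 2024
7 | Statistics 101 | Spring 2024
8 | Economics 201 | Fall 2024
9 | Statistics 101 | Spring 2024
10 | Chemistry 101 | Spring 2024
11 | Music 101 | Fall 2023
12 | Math 101 | Spring 2024
13 | Statistics 101 | Spring 2024
14 | Music 101 | Fall 2023
15 | Math 101 | Fall 2023
16 | Chemistry 101 | Fall 2023
17 | Statistics 101 | Fall 2024
18 | Economics 201 | Fall 2024
19 | Math 101 | Spring 2024
20 | Economics 201 | Spring 2024
21 | Music 101 | Fall 2023
22 | Math 101 | Spring 2024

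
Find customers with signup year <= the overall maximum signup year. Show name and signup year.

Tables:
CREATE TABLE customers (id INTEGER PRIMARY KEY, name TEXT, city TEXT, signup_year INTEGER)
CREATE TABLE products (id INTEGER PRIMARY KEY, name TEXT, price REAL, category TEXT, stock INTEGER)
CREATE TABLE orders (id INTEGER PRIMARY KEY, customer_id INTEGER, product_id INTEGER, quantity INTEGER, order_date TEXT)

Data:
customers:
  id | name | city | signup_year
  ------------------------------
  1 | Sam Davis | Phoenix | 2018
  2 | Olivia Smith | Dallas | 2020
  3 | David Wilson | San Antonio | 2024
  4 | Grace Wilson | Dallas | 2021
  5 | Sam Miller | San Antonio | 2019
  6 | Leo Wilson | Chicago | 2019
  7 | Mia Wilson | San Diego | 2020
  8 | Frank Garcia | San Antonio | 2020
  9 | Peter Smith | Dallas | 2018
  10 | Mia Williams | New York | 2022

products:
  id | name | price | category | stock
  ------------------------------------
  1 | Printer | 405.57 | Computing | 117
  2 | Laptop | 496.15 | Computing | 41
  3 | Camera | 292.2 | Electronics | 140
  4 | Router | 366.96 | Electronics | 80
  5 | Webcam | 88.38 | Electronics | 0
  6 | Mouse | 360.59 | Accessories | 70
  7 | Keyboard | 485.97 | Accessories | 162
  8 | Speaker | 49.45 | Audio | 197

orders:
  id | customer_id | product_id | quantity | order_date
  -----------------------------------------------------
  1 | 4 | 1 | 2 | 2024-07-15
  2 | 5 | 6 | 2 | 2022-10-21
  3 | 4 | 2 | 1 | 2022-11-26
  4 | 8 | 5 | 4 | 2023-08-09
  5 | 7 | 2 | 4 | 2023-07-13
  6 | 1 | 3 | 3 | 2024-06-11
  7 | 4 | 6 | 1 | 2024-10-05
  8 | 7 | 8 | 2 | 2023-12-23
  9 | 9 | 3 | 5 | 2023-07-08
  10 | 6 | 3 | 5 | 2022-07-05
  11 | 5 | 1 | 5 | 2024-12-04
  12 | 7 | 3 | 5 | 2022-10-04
SELECT name, signup_year FROM customers WHERE signup_year <= (SELECT MAX(signup_year) FROM customers)

Execution result:
name | signup_year
Sam Davis | 2018
Olivia Smith | 2020
David Wilson | 2024
Grace Wilson | 2021
Sam Miller | 2019
Leo Wilson | 2019
Mia Wilson | 2020
Frank Garcia | 2020
Peter Smith | 2018
Mia Williams | 2022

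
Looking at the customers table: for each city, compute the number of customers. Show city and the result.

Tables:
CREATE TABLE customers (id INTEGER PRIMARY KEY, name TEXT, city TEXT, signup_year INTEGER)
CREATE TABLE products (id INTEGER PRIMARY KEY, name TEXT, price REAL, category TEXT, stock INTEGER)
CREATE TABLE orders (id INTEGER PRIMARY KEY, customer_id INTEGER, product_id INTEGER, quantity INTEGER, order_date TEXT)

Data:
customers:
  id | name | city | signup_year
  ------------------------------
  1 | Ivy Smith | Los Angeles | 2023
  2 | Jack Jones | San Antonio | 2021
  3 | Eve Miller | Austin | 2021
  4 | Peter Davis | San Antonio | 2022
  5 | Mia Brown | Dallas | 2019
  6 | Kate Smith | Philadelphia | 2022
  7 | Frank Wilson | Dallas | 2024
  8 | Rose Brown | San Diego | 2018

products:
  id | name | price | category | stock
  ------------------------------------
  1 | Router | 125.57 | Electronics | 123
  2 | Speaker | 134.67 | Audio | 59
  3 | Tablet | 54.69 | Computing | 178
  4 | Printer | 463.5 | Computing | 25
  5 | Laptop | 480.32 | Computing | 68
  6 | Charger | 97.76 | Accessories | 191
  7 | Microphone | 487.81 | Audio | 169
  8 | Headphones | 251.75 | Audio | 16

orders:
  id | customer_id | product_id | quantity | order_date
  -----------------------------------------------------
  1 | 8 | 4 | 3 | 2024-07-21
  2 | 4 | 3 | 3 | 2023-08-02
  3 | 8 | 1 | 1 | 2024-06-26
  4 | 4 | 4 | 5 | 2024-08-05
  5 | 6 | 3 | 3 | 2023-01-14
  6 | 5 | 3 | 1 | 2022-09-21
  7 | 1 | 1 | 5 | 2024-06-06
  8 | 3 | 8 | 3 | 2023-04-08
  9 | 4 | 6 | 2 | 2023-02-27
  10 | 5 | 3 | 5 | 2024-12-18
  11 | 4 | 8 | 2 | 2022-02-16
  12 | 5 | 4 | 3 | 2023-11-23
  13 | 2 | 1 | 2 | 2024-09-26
SELECT city, COUNT(*) AS n FROM customers GROUP BY city

Execution result:
city | n
Austin | 1
Dallas | 2
Los Angeles | 1
Philadelphia | 1
San Antonio | 2
San Diego | 1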